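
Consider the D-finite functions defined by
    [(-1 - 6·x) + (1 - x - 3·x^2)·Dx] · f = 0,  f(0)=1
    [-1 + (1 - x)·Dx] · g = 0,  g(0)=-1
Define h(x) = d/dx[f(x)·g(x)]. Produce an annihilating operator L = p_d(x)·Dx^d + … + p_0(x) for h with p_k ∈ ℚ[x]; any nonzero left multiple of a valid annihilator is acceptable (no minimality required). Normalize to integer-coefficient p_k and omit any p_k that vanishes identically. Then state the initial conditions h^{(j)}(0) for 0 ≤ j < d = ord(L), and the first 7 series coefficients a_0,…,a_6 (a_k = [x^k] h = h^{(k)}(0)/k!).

f: a_k = 1, 1, 4, 7, 19, 40, 97, …
g: a_k = -1, -1, -1, -1, -1, -1, -1, …
f·g: L₀ = L_f ⊗_s L_g, ord ≤ 1·1.
h=h₀': d/dx-closure on L₀ ⇒ L.
L = (12 + 6·x - 12·x^2 - 96·x^3 + 108·x^4) + (-2 + 21·x^2 - 16·x^3 - 30·x^4 + 27·x^5)·Dx  (order 1).
h: a_k = -2, -12, -39, -128, -360, -1014, -2702, …
ICs: h(0) = -2.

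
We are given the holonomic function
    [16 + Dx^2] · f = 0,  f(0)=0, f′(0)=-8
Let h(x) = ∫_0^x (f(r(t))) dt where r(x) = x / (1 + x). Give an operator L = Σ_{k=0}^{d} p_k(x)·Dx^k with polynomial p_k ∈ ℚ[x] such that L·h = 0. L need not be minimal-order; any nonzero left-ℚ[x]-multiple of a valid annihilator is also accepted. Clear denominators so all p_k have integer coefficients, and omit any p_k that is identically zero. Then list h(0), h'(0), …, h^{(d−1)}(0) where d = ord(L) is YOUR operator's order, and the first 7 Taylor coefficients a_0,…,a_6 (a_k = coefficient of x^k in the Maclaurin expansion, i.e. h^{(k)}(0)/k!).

L = 16·Dx + (2 + 6·x + 6·x^2 + 2·x^3)·Dx^2 + (1 + 4·x + 6·x^2 + 4·x^3 + x^4)·Dx^3  (order 3).
h: a_k = 0, 0, -4, 8/3, 10/3, -56/5, 772/45, …
ICs: h(0) = 0, h′(0) = 0, h′′(0) = -8.

f: a_k = 0, -8, 0, 64/3, 0, -256/15, 0, …
h₀=f(r): pull back L_f along r ⇒ L₀.
h=∫h₀ ⇒ L = L₀·Dx.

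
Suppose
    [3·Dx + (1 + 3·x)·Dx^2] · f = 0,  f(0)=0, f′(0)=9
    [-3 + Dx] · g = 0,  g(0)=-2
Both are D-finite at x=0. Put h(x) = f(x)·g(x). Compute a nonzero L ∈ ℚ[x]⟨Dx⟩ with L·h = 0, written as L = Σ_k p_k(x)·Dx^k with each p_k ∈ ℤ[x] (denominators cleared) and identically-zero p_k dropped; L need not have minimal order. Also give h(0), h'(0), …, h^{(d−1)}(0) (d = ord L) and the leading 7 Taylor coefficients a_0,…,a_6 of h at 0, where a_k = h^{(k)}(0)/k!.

L = 27·x + (-3 - 18·x)·Dx + (1 + 3·x)·Dx^2  (order 2).
h: a_k = 0, -18, -27, -54, 0, -2187/20, 1701/8, …
ICs: h(0) = 0, h′(0) = -18.

f: a_k = 0, 9, -27/2, 27, -243/4, 729/5, -729/2, …
g: a_k = -2, -6, -9, -9, -27/4, -81/20, -81/40, …
L₀ := L_f ⊗_s L_g (sym. prod.), ord ≤ 2.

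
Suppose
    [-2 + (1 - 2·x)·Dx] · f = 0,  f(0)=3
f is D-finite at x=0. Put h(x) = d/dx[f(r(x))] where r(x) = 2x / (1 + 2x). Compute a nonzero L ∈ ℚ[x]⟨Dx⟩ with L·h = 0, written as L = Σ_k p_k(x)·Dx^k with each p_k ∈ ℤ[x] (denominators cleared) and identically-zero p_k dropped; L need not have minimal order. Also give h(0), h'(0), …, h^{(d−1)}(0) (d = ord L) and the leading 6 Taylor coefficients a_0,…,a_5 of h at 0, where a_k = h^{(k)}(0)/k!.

L = 4 + (-1 + 2·x)·Dx  (order 1).
h: a_k = 12, 48, 144, 384, 960, 2304, …
ICs: h(0) = 12.

f: a_k = 3, 6, 12, 24, 48, 96, …
L₀ from L_f via x↦r, Dx↦r'^{-1}Dx.
h=h₀': d/dx-closure on L₀ ⇒ L.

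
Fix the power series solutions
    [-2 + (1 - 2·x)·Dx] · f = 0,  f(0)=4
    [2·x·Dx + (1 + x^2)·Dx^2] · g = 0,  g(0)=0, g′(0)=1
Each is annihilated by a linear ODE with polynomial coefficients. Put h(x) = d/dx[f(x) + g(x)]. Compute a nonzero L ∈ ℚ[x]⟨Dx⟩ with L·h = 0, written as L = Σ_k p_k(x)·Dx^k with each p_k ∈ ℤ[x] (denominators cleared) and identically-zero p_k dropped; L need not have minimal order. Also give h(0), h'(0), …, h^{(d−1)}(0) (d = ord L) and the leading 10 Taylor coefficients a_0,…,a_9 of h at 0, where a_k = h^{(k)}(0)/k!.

f: a_k = 4, 8, 16, 32, 64, 128, 256, 512, 1024, 2048, …
g: a_k = 0, 1, 0, -1/3, 0, 1/5, 0, -1/7, 0, 1/9, …
Sum ⇒ L₀ = lclm(L_f,L_g) in ℚ(x)⟨Dx⟩.
h₀' ⇒ L via d/dx closure of L₀.
L = (-4 + 32·x + 12·x^2) + (13 - 4·x + 25·x^2 + 12·x^3)·Dx + (-2 + 3·x + 3·x^3 + 2·x^4)·Dx^2  (order 2).
h: a_k = 9, 32, 95, 256, 641, 1536, 3583, 8192, 18433, 40960, …
ICs: h(0) = 9, h′(0) = 32.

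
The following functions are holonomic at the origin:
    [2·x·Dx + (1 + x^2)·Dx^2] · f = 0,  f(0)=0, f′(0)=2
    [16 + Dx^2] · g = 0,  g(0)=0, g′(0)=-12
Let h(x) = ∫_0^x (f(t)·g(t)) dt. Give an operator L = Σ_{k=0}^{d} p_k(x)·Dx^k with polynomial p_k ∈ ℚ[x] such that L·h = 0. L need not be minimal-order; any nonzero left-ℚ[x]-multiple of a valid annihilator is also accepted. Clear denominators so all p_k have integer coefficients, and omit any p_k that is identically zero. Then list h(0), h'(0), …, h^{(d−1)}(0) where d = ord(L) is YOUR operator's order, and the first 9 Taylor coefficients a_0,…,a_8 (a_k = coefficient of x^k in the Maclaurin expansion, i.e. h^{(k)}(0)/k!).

f: a_k = 0, 2, 0, -2/3, 0, 2/5, 0, -2/7, 0, …
g: a_k = 0, -12, 0, 32, 0, -128/5, 0, 1024/105, 0, …
Sym-product of L_f,L_g gives L₀ (≤ ord 4).
h=∫₀ˣh₀: take L = L₀·Dx.
L = (5440 + 19136·x^2 + 25856·x^4 + 16384·x^6 + 4096·x^8)·Dx + (1152·x + 3200·x^3 + 3072·x^5 + 1024·x^7)·Dx^2 + (612 + 2252·x^2 + 3168·x^4 + 2048·x^6 + 512·x^8)·Dx^3 + (72·x + 200·x^3 + 192·x^5 + 64·x^7)·Dx^4 + (17 + 66·x^2 + 97·x^4 + 64·x^6 + 16·x^8)·Dx^5  (order 5).
h: a_k = 0, 0, 0, -8, 0, 72/5, 0, -232/21, 0, …
ICs: h(0) = 0, h′(0) = 0, h′′(0) = 0, h′′′(0) = -48, h′′′′(0) = 0.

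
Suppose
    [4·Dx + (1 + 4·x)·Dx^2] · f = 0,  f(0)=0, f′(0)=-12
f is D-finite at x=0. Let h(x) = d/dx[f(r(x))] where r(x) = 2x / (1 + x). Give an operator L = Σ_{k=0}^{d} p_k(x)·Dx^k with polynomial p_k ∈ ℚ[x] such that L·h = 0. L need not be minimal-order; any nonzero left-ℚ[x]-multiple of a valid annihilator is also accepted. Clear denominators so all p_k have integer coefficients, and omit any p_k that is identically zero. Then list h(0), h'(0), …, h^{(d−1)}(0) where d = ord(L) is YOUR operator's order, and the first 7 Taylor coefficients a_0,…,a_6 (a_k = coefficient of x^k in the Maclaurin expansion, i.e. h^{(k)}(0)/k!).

f: a_k = 0, -12, 24, -64, 192, -3072/5, 2048, …
L₀ from L_f via x↦r, Dx↦r'^{-1}Dx.
Derive L from L₀ (diff closure).
L = (10 + 18·x) + (1 + 10·x + 9·x^2)·Dx  (order 1).
h: a_k = -24, 240, -2184, 19680, -177144, 1594320, -14348904, …
ICs: h(0) = -24.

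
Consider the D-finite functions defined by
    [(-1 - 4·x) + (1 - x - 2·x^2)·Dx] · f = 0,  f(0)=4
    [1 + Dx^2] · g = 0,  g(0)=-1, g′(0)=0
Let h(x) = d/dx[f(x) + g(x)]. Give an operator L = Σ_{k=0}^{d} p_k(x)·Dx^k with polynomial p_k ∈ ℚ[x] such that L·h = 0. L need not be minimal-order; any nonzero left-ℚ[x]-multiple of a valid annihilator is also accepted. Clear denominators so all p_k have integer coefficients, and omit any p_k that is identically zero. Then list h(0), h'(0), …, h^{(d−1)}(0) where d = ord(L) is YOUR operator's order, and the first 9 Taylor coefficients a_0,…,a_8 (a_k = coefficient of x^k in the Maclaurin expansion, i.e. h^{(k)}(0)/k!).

L = (270 + 1200·x + 2862·x^2 + 1860·x^3 + 1920·x^4 + 144·x^5 + 96·x^6) + (-31 - 115·x + 75·x^2 + 241·x^3 + 430·x^4 + 372·x^5 + 56·x^6 + 32·x^7)·Dx + (270 + 1200·x + 2862·x^2 + 1860·x^3 + 1920·x^4 + 144·x^5 + 96·x^6)·Dx^2 + (-31 - 115·x + 75·x^2 + 241·x^3 + 430·x^4 + 372·x^5 + 56·x^6 + 32·x^7)·Dx^3  (order 3).
h: a_k = 4, 25, 60, 1055/6, 420, 123841/120, 2380, 27578879/5040, 12276, …
ICs: h(0) = 4, h′(0) = 25, h′′(0) = 120.

f: a_k = 4, 4, 12, 20, 44, 84, 172, 340, 684, …
g: a_k = -1, 0, 1/2, 0, -1/24, 0, 1/720, 0, -1/40320, …
L₀ := lclm(L_f,L_g); ord L₀ ≤ 1+2.
h₀' ⇒ L via d/dx closure of L₀.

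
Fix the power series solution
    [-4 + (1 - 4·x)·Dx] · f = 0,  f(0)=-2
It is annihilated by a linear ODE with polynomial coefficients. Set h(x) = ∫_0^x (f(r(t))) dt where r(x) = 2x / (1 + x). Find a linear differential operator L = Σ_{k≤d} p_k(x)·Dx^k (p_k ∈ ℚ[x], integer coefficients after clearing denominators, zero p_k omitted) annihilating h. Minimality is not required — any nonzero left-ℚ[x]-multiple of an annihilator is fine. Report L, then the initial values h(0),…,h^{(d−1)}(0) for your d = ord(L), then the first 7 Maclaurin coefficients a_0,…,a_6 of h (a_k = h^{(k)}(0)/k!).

L = 8·Dx + (-1 + 6·x + 7·x^2)·Dx^2  (order 2).
h: a_k = 0, -2, -8, -112/3, -196, -5488/5, -19208/3, …
ICs: h(0) = 0, h′(0) = -2.

f: a_k = -2, -8, -32, -128, -512, -2048, -8192, …
L₀ from L_f via x↦r, Dx↦r'^{-1}Dx.
∫: right-multiply L₀ by Dx.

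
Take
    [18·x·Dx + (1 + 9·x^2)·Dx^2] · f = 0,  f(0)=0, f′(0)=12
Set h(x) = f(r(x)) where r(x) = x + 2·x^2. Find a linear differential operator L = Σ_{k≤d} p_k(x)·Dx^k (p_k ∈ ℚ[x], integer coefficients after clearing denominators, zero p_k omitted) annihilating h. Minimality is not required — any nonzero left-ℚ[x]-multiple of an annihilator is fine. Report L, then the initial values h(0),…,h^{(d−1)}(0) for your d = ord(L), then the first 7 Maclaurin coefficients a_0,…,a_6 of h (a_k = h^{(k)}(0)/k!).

f: a_k = 0, 12, 0, -36, 0, 972/5, 0, …
Substitute x→r, Dx→(1/r')Dx; clear ⇒ L₀.
L = (-4 + 18·x + 144·x^2 + 432·x^3 + 432·x^4)·Dx + (1 + 4·x + 9·x^2 + 72·x^3 + 180·x^4 + 144·x^5)·Dx^2  (order 2).
h: a_k = 0, 12, 24, -36, -216, -1188/5, 1656, …
ICs: h(0) = 0, h′(0) = 12.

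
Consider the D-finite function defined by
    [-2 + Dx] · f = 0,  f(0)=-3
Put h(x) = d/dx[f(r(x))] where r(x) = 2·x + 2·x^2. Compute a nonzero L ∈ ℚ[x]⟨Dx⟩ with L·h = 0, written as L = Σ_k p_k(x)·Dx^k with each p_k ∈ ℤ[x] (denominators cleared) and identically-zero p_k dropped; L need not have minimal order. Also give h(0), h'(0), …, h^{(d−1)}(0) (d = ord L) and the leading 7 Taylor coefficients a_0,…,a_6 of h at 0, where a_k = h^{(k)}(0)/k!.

f: a_k = -3, -6, -6, -4, -2, -4/5, -4/15, …
h₀=f(r): pull back L_f along r ⇒ L₀.
h=h₀': d/dx-closure on L₀ ⇒ L.
L = (6 + 16·x + 16·x^2) + (-1 - 2·x)·Dx  (order 1).
h: a_k = -12, -72, -240, -608, -1248, -11072/5, -52096/15, …
ICs: h(0) = -12.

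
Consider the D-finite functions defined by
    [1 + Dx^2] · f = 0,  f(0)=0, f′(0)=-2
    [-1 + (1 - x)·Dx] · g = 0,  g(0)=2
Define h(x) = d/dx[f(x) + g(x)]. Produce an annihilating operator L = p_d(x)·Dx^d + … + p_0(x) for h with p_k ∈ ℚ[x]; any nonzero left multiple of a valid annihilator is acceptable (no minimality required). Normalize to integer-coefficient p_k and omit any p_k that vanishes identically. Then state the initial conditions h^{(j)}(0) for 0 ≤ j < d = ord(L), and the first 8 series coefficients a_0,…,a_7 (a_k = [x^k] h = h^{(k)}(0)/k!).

f: a_k = 0, -2, 0, 1/3, 0, -1/60, 0, 1/2520, …
g: a_k = 2, 2, 2, 2, 2, 2, 2, 2, …
Sum ⇒ L₀ = lclm(L_f,L_g) in ℚ(x)⟨Dx⟩.
h₀' ⇒ L via d/dx closure of L₀.
L = (26 - 4·x + 2·x^2) + (-7 + 9·x - 3·x^2 + x^3)·Dx + (26 - 4·x + 2·x^2)·Dx^2 + (-7 + 9·x - 3·x^2 + x^3)·Dx^3  (order 3).
h: a_k = 0, 4, 7, 8, 119/12, 12, 5041/360, 16, …
ICs: h(0) = 0, h′(0) = 4, h′′(0) = 14.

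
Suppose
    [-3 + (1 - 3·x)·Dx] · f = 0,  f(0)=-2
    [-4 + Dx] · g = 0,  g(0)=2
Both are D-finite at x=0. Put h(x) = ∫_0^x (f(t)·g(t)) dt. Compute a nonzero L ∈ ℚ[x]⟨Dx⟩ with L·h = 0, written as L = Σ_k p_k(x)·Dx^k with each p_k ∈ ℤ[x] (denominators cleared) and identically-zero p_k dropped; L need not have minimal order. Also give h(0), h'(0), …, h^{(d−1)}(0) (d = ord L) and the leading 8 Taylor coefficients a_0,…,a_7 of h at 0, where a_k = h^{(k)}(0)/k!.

f: a_k = -2, -6, -18, -54, -162, -486, -1458, -4374, …
g: a_k = 2, 8, 16, 64/3, 64/3, 256/15, 512/45, 2048/315, …
h₀=f·g: eliminate ⇒ L₀, order ≤ 1·1.
∫: right-multiply L₀ by Dx.
L = (7 - 12·x)·Dx + (-1 + 3·x)·Dx^2  (order 2).
h: a_k = 0, -4, -14, -116/3, -293/3, -3644/15, -27586/45, -497572/315, …
ICs: h(0) = 0, h′(0) = -4.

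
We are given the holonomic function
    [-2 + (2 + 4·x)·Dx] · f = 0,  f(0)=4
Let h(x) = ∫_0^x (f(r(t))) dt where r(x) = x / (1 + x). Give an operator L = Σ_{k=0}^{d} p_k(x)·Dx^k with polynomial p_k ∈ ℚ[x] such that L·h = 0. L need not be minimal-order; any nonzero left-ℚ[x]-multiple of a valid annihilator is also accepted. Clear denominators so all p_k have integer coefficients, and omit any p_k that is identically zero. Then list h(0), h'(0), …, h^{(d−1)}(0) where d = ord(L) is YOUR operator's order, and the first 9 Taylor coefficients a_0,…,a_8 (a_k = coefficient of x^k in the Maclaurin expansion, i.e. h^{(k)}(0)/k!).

L = -Dx + (1 + 4·x + 3·x^2)·Dx^2  (order 2).
h: a_k = 0, 4, 2, -2, 5/2, -37/10, 25/4, -327/28, 753/32, …
ICs: h(0) = 0, h′(0) = 4.

f: a_k = 4, 4, -2, 2, -5/2, 7/2, -21/4, 33/4, -429/32, …
Substitute x→r, Dx→(1/r')Dx; clear ⇒ L₀.
h=∫₀ˣh₀: take L = L₀·Dx.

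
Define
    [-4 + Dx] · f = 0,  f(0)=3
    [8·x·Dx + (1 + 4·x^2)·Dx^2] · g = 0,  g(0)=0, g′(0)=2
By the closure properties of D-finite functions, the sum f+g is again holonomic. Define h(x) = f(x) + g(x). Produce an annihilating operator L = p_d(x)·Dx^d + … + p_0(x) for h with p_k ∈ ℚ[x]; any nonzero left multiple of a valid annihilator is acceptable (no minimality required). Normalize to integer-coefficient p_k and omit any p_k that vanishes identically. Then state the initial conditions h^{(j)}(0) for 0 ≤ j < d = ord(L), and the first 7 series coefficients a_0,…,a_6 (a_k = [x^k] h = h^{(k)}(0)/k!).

f: a_k = 3, 12, 24, 32, 32, 128/5, 256/15, …
g: a_k = 0, 2, 0, -8/3, 0, 32/5, 0, …
L₀ := lclm(L_f,L_g); ord L₀ ≤ 1+2.
L = (8 - 32·x - 96·x^2 - 128·x^3)·Dx + (-6 - 8·x^2 - 64·x^4)·Dx^2 + (1 + 2·x + 8·x^2 + 8·x^3 + 16·x^4)·Dx^3  (order 3).
h: a_k = 3, 14, 24, 88/3, 32, 32, 256/15, …
ICs: h(0) = 3, h′(0) = 14, h′′(0) = 48.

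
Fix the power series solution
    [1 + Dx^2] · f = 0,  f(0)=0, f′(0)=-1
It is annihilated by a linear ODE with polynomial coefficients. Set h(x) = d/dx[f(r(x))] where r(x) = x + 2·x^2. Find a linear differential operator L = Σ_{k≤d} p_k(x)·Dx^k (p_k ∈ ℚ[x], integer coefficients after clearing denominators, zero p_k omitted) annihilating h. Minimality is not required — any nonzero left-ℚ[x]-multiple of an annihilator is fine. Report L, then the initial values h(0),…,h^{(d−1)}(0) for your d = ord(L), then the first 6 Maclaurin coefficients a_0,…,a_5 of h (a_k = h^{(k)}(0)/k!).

f: a_k = 0, -1, 0, 1/6, 0, -1/120, …
Change of var in L_f (x↦r) gives L₀.
Derive L from L₀ (diff closure).
L = (49 + 16·x + 96·x^2 + 256·x^3 + 256·x^4) + (-12 - 48·x)·Dx + (1 + 8·x + 16·x^2)·Dx^2  (order 2).
h: a_k = -1, -4, 1/2, 4, 239/24, 15/2, …
ICs: h(0) = -1, h′(0) = -4.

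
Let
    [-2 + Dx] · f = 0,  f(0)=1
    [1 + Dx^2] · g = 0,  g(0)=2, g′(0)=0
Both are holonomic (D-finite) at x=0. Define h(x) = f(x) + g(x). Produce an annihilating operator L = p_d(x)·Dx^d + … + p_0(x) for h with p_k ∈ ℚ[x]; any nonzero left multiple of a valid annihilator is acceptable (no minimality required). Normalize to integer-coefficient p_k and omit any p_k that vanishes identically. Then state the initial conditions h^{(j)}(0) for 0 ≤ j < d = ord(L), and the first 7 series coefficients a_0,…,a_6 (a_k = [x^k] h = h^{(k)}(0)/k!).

L = -2 + Dx - 2·Dx^2 + Dx^3  (order 3).
h: a_k = 3, 2, 1, 4/3, 3/4, 4/15, 31/360, …
ICs: h(0) = 3, h′(0) = 2, h′′(0) = 2.

f: a_k = 1, 2, 2, 4/3, 2/3, 4/15, 4/45, …
g: a_k = 2, 0, -1, 0, 1/12, 0, -1/360, …
Weyl lclm of L_f,L_g ⇒ L₀ (ord ≤ 3).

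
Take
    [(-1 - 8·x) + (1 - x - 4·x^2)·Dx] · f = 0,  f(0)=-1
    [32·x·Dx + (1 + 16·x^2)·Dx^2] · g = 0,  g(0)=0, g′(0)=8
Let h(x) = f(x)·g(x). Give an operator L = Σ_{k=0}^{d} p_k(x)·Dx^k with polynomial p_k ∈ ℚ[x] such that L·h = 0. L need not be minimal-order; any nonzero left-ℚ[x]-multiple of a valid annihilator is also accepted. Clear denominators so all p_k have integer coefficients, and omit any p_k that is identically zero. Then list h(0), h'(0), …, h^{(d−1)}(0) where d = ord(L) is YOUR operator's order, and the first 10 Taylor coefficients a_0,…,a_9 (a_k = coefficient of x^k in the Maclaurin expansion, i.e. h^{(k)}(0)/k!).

L = (8 + 32·x + 384·x^2) + (2 - 16·x + 64·x^2 + 384·x^3)·Dx + (-1 + x - 12·x^2 + 16·x^3 + 64·x^4)·Dx^2  (order 2).
h: a_k = 0, -8, -8, 8/3, -88/3, -6424/15, -2728/5, 50872/21, 25208/105, -15222136/315, …
ICs: h(0) = 0, h′(0) = -8.

f: a_k = -1, -1, -5, -9, -29, -65, -181, -441, -1165, -2929, …
g: a_k = 0, 8, 0, -128/3, 0, 2048/5, 0, -32768/7, 0, 524288/9, …
h₀=f·g: eliminate ⇒ L₀, order ≤ 1·2.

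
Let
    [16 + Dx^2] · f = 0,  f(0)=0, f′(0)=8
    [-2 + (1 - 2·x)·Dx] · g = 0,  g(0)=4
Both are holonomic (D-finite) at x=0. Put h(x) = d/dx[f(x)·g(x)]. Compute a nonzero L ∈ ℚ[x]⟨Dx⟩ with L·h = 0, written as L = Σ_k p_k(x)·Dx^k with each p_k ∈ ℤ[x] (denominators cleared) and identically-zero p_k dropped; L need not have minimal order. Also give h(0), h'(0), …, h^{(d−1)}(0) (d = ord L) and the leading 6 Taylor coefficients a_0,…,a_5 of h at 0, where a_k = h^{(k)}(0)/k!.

f: a_k = 0, 8, 0, -64/3, 0, 256/15, …
g: a_k = 4, 8, 16, 32, 64, 128, …
L₀ := L_f ⊗_s L_g (sym. prod.), ord ≤ 2.
h=h₀': d/dx-closure on L₀ ⇒ L.
L = (8 - 64·x + 64·x^2) + (-4 + 8·x)·Dx + (1 - 4·x + 4·x^2)·Dx^2  (order 2).
h: a_k = 32, 128, 128, 1024/3, 3584/3, 14336/5, …
ICs: h(0) = 32, h′(0) = 128.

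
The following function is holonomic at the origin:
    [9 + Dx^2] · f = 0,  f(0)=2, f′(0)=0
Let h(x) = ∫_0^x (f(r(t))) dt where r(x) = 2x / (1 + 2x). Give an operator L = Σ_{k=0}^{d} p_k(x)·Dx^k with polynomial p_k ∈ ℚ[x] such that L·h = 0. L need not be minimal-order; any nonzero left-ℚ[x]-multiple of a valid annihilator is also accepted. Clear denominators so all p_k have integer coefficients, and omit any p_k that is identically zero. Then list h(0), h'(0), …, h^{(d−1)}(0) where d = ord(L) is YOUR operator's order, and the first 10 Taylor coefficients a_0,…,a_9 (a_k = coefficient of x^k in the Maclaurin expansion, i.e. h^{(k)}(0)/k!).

L = 36·Dx + (4 + 24·x + 48·x^2 + 32·x^3)·Dx^2 + (1 + 8·x + 24·x^2 + 32·x^3 + 16·x^4)·Dx^3  (order 3).
h: a_k = 0, 2, 0, -12, 36, -324/5, 48, 936/5, -5508/5, 130468/35, …
ICs: h(0) = 0, h′(0) = 2, h′′(0) = 0.

f: a_k = 2, 0, -9, 0, 27/4, 0, -81/40, 0, 729/2240, 0, …
f∘r: x↦r, Dx↦Dx/r' in L_f ⇒ L₀.
h=∫₀ˣh₀: take L = L₀·Dx.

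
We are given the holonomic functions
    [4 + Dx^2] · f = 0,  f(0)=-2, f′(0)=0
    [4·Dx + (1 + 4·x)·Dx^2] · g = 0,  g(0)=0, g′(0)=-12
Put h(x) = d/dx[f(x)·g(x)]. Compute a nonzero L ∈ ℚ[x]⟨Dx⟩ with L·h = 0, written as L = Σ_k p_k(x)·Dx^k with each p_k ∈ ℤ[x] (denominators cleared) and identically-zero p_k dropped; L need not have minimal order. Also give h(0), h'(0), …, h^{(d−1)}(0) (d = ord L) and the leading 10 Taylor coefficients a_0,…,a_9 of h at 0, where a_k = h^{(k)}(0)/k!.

L = (-832 - 992·x - 5568·x^2 - 12288·x^3 - 2048·x^4 + 24576·x^5 + 16384·x^6) + (-264 - 1568·x - 2560·x^2 + 10240·x^4 + 8192·x^5)·Dx + (-220 - 368·x - 1760·x^2 - 3072·x^3 + 2048·x^4 + 12288·x^5 + 8192·x^6)·Dx^2 + (-66 - 392·x - 640·x^2 + 2560·x^4 + 2048·x^5)·Dx^3 + (-3 - 30·x - 92·x^2 + 640·x^4 + 1536·x^5 + 1024·x^6)·Dx^4  (order 4).
h: a_k = 24, -96, 240, -1152, 4944, -20160, 408416/5, -4945408/15, 46457392/35, -112043072/21, …
ICs: h(0) = 24, h′(0) = -96, h′′(0) = 480, h′′′(0) = -6912.

f: a_k = -2, 0, 4, 0, -4/3, 0, 8/45, 0, -4/315, 0, …
g: a_k = 0, -12, 24, -64, 192, -3072/5, 2048, -49152/7, 24576, -262144/3, …
Product ⇒ symmetric product L₀, ord ≤ 4.
h=h₀': d/dx-closure on L₀ ⇒ L.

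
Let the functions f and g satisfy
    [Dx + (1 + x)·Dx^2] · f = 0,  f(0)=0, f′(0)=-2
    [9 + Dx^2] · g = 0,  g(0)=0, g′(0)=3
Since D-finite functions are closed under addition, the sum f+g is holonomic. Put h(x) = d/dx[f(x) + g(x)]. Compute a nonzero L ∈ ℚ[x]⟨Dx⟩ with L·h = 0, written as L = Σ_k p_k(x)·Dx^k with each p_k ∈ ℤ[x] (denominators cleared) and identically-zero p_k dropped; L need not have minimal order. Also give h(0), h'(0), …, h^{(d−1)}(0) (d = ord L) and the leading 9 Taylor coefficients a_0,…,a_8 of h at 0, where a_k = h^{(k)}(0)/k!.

L = (135 + 162·x + 81·x^2) + (99 + 261·x + 243·x^2 + 81·x^3)·Dx + (15 + 18·x + 9·x^2)·Dx^2 + (11 + 29·x + 27·x^2 + 9·x^3)·Dx^3  (order 3).
h: a_k = 1, 2, -31/2, 2, 65/8, 2, -403/80, 2, -6773/4480, …
ICs: h(0) = 1, h′(0) = 2, h′′(0) = -31.

f: a_k = 0, -2, 1, -2/3, 1/2, -2/5, 1/3, -2/7, 1/4, …
g: a_k = 0, 3, 0, -9/2, 0, 81/40, 0, -243/560, 0, …
L₀ := lclm(L_f,L_g); ord L₀ ≤ 2+2.
Differentiate: ansatz ord ≤ ord L₀ ⇒ L.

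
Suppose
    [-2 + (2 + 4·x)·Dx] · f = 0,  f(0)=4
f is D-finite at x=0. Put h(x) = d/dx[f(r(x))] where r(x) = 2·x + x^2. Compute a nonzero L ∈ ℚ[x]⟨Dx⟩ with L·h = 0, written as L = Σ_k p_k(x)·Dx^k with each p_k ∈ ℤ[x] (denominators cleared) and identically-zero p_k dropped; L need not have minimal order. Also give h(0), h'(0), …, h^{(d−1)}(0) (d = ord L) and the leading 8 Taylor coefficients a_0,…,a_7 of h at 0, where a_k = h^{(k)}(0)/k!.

L = -1 + (-1 - 5·x - 6·x^2 - 2·x^3)·Dx  (order 1).
h: a_k = 8, -8, 24, -72, 220, -684, 2156, -6868, …
ICs: h(0) = 8.

f: a_k = 4, 4, -2, 2, -5/2, 7/2, -21/4, 33/4, …
Substitute x→r, Dx→(1/r')Dx; clear ⇒ L₀.
Differentiate: ansatz ord ≤ ord L₀ ⇒ L.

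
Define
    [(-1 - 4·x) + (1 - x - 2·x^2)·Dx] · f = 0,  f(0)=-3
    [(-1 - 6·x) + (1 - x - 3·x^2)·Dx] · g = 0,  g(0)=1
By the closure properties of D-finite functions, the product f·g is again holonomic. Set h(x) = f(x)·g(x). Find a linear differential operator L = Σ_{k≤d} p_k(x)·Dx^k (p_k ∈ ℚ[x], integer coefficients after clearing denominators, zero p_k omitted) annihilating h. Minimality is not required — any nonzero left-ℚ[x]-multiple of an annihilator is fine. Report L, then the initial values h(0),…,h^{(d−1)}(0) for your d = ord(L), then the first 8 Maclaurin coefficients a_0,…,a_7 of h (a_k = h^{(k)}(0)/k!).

f: a_k = -3, -3, -9, -15, -33, -63, -129, -255, …
g: a_k = 1, 1, 4, 7, 19, 40, 97, 217, …
L₀ := L_f ⊗_s L_g (sym. prod.), ord ≤ 1.
L = (-2 - 8·x + 15·x^2 + 24·x^3) + (1 - 2·x - 4·x^2 + 5·x^3 + 6·x^4)·Dx  (order 1).
h: a_k = -3, -6, -24, -57, -162, -396, -1011, -2454, …
ICs: h(0) = -3.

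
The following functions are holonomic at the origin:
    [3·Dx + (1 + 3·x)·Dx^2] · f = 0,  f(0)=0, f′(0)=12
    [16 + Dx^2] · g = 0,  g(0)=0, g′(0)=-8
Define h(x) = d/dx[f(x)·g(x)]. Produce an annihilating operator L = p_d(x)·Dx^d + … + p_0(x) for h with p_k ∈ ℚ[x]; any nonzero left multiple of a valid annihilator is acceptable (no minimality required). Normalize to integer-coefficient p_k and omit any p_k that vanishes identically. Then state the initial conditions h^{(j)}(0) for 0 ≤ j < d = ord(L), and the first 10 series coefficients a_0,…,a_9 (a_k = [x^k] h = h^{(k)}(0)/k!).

L = (-252256 - 1400832·x + 774144·x^2 + 36937728·x^3 + 133871616·x^4 + 191102976·x^5 + 95551488·x^6) + (-43296 + 45216·x + 2557440·x^2 + 11404800·x^3 + 19906560·x^4 + 11943936·x^5)·Dx + (-14630 - 16992·x + 831600·x^2 + 6110208·x^3 + 17853696·x^4 + 23887872·x^5 + 11943936·x^6)·Dx^2 + (-2706 + 2826·x + 159840·x^2 + 712800·x^3 + 1244160·x^4 + 746496·x^5)·Dx^3 + (71 + 4410·x + 48951·x^2 + 237600·x^3 + 592920·x^4 + 746496·x^5 + 373248·x^6)·Dx^4  (order 4).
h: a_k = 0, -192, 432, -128, 1320, -5952, 86352/5, -5364992/105, 5399532/35, -438711232/945, …
ICs: h(0) = 0, h′(0) = -192, h′′(0) = 864, h′′′(0) = -768.

f: a_k = 0, 12, -18, 36, -81, 972/5, -486, 8748/7, -6561/2, 8748, …
g: a_k = 0, -8, 0, 64/3, 0, -256/15, 0, 2048/315, 0, -4096/2835, …
Product ⇒ symmetric product L₀, ord ≤ 4.
h=h₀': d/dx-closure on L₀ ⇒ L.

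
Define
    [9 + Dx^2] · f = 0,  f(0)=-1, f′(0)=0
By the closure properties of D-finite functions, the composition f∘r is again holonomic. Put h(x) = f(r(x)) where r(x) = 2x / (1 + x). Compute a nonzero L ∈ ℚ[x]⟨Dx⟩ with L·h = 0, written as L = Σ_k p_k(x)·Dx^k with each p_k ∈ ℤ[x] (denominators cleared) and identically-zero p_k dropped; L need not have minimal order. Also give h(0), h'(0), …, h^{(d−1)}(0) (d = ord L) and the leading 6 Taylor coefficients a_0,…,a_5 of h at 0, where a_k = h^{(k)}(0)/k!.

L = 36 + (2 + 6·x + 6·x^2 + 2·x^3)·Dx + (1 + 4·x + 6·x^2 + 4·x^3 + x^4)·Dx^2  (order 2).
h: a_k = -1, 0, 18, -36, 0, 144, …
ICs: h(0) = -1, h′(0) = 0.

f: a_k = -1, 0, 9/2, 0, -27/8, 0, …
Change of var in L_f (x↦r) gives L₀.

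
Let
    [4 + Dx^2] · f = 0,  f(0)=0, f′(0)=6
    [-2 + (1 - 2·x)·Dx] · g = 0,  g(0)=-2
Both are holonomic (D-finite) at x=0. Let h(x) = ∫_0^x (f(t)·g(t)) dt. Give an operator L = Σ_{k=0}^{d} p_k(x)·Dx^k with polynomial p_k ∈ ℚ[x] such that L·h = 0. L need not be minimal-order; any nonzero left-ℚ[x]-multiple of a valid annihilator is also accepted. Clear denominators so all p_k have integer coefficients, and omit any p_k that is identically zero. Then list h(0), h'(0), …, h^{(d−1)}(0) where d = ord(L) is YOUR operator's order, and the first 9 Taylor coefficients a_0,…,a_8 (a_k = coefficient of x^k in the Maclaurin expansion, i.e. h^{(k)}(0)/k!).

f: a_k = 0, 6, 0, -4, 0, 4/5, 0, -8/105, 0, …
g: a_k = -2, -4, -8, -16, -32, -64, -128, -256, -512, …
h₀=f·g: eliminate ⇒ L₀, order ≤ 2·1.
h=∫₀ˣh₀: take L = L₀·Dx.
L = (-4 + 8·x)·Dx + 4·Dx^2 + (-1 + 2·x)·Dx^3  (order 3).
h: a_k = 0, 0, -6, -8, -10, -16, -404/15, -1616/35, -8482/105, …
ICs: h(0) = 0, h′(0) = 0, h′′(0) = -12.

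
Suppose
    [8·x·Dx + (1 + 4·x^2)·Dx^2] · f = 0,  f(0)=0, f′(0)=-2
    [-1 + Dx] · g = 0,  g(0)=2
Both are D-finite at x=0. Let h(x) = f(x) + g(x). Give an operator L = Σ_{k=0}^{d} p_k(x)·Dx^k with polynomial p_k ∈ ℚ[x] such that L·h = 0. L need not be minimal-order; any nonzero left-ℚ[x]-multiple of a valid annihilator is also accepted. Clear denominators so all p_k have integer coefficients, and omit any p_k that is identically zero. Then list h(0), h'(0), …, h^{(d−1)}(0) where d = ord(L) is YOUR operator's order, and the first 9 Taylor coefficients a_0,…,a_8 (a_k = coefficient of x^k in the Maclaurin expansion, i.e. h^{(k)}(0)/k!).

f: a_k = 0, -2, 0, 8/3, 0, -32/5, 0, 128/7, 0, …
g: a_k = 2, 2, 1, 1/3, 1/12, 1/60, 1/360, 1/2520, 1/20160, …
Weyl lclm of L_f,L_g ⇒ L₀ (ord ≤ 3).
L = (8 - 8·x - 96·x^2 - 32·x^3)·Dx + (-9 + 88·x^2 - 16·x^4)·Dx^2 + (1 + 8·x + 8·x^2 + 32·x^3 + 16·x^4)·Dx^3  (order 3).
h: a_k = 2, 0, 1, 3, 1/12, -383/60, 1/360, 6583/360, 1/20160, …
ICs: h(0) = 2, h′(0) = 0, h′′(0) = 2.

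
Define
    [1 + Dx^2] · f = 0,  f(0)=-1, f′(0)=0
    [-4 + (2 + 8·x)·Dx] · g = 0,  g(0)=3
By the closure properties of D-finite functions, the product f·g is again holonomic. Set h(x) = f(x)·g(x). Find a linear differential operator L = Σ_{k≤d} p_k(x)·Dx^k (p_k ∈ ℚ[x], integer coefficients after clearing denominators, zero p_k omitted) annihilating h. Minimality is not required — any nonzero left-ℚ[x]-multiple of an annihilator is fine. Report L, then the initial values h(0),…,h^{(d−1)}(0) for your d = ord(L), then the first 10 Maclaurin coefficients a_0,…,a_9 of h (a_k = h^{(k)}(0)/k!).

L = (13 + 8·x + 16·x^2) + (-4 - 16·x)·Dx + (1 + 8·x + 16·x^2)·Dx^2  (order 2).
h: a_k = -3, -6, 15/2, -9, 215/8, -313/4, 56941/240, -90059/120, 32917807/13440, -18339963/2240, …
ICs: h(0) = -3, h′(0) = -6.

f: a_k = -1, 0, 1/2, 0, -1/24, 0, 1/720, 0, -1/40320, 0, …
g: a_k = 3, 6, -6, 12, -30, 84, -252, 792, -2574, 8580, …
L₀ := L_f ⊗_s L_g (sym. prod.), ord ≤ 2.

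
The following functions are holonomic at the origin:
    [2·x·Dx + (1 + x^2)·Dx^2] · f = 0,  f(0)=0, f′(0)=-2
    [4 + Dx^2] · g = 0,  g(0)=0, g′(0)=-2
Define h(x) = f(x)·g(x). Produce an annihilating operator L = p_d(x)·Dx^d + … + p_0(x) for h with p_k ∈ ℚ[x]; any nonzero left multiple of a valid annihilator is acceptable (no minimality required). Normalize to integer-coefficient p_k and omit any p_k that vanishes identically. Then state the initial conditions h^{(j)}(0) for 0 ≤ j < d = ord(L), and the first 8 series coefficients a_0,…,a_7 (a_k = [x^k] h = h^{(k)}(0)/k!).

L = (160 + 464·x^2 + 464·x^4 + 256·x^6 + 64·x^8) + (96·x + 224·x^3 + 192·x^5 + 64·x^7)·Dx + (60 + 188·x^2 + 216·x^4 + 128·x^6 + 32·x^8)·Dx^2 + (24·x + 56·x^3 + 48·x^5 + 16·x^7)·Dx^3 + (5 + 18·x^2 + 25·x^4 + 16·x^6 + 4·x^8)·Dx^4  (order 4).
h: a_k = 0, 0, 4, 0, -4, 0, 20/9, 0, …
ICs: h(0) = 0, h′(0) = 0, h′′(0) = 8, h′′′(0) = 0.

f: a_k = 0, -2, 0, 2/3, 0, -2/5, 0, 2/7, …
g: a_k = 0, -2, 0, 4/3, 0, -4/15, 0, 8/315, …
Sym-product of L_f,L_g gives L₀ (≤ ord 4).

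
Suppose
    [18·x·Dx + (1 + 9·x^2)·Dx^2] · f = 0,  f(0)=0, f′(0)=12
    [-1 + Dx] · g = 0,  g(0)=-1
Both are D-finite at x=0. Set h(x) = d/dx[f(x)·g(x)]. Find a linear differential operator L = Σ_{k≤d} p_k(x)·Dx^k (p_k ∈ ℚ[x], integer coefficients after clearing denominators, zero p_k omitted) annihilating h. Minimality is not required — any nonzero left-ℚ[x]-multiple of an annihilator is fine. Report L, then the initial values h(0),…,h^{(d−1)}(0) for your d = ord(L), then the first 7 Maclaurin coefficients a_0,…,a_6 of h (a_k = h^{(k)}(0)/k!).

f: a_k = 0, 12, 0, -36, 0, 972/5, 0, …
g: a_k = -1, -1, -1/2, -1/6, -1/24, -1/120, -1/720, …
Product ⇒ symmetric product L₀, ord ≤ 2.
h₀' ⇒ L via d/dx closure of L₀.
L = (-17 - 36·x + 504·x^2 - 324·x^3 + 81·x^4) + (16 + 54·x - 522·x^2 + 486·x^3 - 162·x^4)·Dx + (1 - 18·x + 18·x^2 - 162·x^3 + 81·x^4)·Dx^2  (order 2).
h: a_k = -12, -24, 90, 136, -1769/2, -1131, 484679/60, …
ICs: h(0) = -12, h′(0) = -24.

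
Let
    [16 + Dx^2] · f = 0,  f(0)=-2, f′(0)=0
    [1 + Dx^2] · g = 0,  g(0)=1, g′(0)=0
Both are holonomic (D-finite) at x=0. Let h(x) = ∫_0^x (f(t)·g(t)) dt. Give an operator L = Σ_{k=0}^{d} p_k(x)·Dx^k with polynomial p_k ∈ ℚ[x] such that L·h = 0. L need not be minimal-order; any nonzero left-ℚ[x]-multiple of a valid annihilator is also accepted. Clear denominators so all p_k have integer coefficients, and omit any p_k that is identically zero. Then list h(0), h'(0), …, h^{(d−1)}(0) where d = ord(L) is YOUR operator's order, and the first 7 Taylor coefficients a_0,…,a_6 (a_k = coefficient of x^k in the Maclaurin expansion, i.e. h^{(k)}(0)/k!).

f: a_k = -2, 0, 16, 0, -64/3, 0, 512/45, …
g: a_k = 1, 0, -1/2, 0, 1/24, 0, -1/720, …
f·g: L₀ = L_f ⊗_s L_g, ord ≤ 2·2.
Integrate: L := L₀·Dx.
L = 225·Dx + 34·Dx^3 + Dx^5  (order 5).
h: a_k = 0, -2, 0, 17/3, 0, -353/60, 0, …
ICs: h(0) = 0, h′(0) = -2, h′′(0) = 0, h′′′(0) = 34, h′′′′(0) = 0.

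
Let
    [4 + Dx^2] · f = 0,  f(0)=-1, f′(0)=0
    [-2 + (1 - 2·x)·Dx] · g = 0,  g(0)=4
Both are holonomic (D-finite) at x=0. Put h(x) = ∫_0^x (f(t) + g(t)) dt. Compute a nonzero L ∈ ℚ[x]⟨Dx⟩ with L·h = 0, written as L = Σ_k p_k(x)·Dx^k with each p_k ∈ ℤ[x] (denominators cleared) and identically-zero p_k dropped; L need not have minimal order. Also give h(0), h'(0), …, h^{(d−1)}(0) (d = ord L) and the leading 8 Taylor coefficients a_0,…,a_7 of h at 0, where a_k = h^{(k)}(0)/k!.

L = (-56 + 32·x - 32·x^2)·Dx + (12 - 40·x + 48·x^2 - 32·x^3)·Dx^2 + (-14 + 8·x - 8·x^2)·Dx^3 + (3 - 10·x + 12·x^2 - 8·x^3)·Dx^4  (order 4).
h: a_k = 0, 3, 4, 6, 8, 38/3, 64/3, 11524/315, …
ICs: h(0) = 0, h′(0) = 3, h′′(0) = 8, h′′′(0) = 36.

f: a_k = -1, 0, 2, 0, -2/3, 0, 4/45, 0, …
g: a_k = 4, 8, 16, 32, 64, 128, 256, 512, …
L₀ := lclm(L_f,L_g); ord L₀ ≤ 2+1.
Integrate: L := L₀·Dx.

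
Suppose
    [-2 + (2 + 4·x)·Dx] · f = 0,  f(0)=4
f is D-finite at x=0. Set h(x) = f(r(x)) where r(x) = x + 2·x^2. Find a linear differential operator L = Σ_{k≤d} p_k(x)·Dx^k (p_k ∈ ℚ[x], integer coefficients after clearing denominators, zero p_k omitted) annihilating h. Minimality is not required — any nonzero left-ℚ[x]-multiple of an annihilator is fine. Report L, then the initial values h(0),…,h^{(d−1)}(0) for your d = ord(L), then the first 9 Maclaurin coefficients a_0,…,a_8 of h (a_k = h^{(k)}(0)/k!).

f: a_k = 4, 4, -2, 2, -5/2, 7/2, -21/4, 33/4, -429/32, …
h₀=f(r): pull back L_f along r ⇒ L₀.
L = (-1 - 4·x) + (1 + 2·x + 4·x^2)·Dx  (order 1).
h: a_k = 4, 4, 6, -6, 3/2, 15/2, -57/4, 21/4, 867/32, …
ICs: h(0) = 4.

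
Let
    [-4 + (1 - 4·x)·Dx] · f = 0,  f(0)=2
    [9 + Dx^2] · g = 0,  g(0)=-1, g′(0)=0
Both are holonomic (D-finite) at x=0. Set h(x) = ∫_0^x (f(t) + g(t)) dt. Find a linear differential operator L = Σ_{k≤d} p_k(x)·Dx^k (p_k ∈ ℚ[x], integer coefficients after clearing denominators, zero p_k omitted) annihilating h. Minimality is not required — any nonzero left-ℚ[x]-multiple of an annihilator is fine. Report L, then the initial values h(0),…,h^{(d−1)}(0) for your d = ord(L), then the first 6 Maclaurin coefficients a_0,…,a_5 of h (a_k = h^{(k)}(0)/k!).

L = (3780 - 2592·x + 5184·x^2)·Dx + (-369 + 2124·x - 3888·x^2 + 5184·x^3)·Dx^2 + (420 - 288·x + 576·x^2)·Dx^3 + (-41 + 236·x - 432·x^2 + 576·x^3)·Dx^4  (order 4).
h: a_k = 0, 1, 4, 73/6, 32, 4069/40, …
ICs: h(0) = 0, h′(0) = 1, h′′(0) = 8, h′′′(0) = 73.

f: a_k = 2, 8, 32, 128, 512, 2048, …
g: a_k = -1, 0, 9/2, 0, -27/8, 0, …
Weyl lclm of L_f,L_g ⇒ L₀ (ord ≤ 3).
Integrate: L := L₀·Dx.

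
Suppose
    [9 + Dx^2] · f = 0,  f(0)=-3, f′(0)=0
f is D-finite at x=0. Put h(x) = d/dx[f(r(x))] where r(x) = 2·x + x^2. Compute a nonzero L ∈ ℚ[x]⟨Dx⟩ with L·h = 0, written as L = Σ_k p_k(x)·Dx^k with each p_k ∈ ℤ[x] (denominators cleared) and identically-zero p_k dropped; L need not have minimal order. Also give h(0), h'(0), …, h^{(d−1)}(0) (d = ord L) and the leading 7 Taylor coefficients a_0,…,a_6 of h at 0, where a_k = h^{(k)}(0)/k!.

L = (39 + 144·x + 216·x^2 + 144·x^3 + 36·x^4) + (-3 - 3·x)·Dx + (1 + 2·x + x^2)·Dx^2  (order 2).
h: a_k = 0, 108, 162, -594, -1620, -1458/5, 17577/5, …
ICs: h(0) = 0, h′(0) = 108.

f: a_k = -3, 0, 27/2, 0, -81/8, 0, 243/80, …
f∘r: x↦r, Dx↦Dx/r' in L_f ⇒ L₀.
h₀' ⇒ L via d/dx closure of L₀.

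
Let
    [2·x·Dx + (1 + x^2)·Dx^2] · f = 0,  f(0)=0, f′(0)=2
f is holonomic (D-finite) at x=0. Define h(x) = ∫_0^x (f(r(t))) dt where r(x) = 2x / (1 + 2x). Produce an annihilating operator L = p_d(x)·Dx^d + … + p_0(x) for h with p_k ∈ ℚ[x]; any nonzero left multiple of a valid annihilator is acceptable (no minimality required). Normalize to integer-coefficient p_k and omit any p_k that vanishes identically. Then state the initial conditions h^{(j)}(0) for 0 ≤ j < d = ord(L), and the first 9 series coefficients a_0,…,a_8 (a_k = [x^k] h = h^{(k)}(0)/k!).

L = (4 + 16·x)·Dx^2 + (1 + 4·x + 8·x^2)·Dx^3  (order 3).
h: a_k = 0, 0, 2, -8/3, 8/3, 0, -128/15, 512/21, -256/7, …
ICs: h(0) = 0, h′(0) = 0, h′′(0) = 4.

f: a_k = 0, 2, 0, -2/3, 0, 2/5, 0, -2/7, 0, …
h₀=f(r): pull back L_f along r ⇒ L₀.
h=∫₀ˣh₀: take L = L₀·Dx.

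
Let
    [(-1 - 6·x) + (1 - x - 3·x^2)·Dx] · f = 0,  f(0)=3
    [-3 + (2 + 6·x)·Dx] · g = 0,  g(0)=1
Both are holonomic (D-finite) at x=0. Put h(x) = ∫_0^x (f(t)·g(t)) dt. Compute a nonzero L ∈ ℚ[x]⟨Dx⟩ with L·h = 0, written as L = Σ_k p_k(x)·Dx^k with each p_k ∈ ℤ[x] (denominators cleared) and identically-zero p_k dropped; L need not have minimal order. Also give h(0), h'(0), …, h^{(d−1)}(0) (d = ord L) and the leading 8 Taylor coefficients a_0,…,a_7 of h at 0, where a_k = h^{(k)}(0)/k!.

f: a_k = 3, 3, 12, 21, 57, 120, 291, 651, …
g: a_k = 1, 3/2, -9/8, 27/16, -405/128, 1701/256, -15309/1024, 72171/2048, …
Product ⇒ symmetric product L₀, ord ≤ 1.
Integrate: L := L₀·Dx.
L = (5 + 15·x + 27·x^2)·Dx + (-2 - 4·x + 12·x^2 + 18·x^3)·Dx^2  (order 2).
h: a_k = 0, 3, 15/4, 35/8, 651/64, 9033/640, 18139/512, 388533/7168, …
ICs: h(0) = 0, h′(0) = 3.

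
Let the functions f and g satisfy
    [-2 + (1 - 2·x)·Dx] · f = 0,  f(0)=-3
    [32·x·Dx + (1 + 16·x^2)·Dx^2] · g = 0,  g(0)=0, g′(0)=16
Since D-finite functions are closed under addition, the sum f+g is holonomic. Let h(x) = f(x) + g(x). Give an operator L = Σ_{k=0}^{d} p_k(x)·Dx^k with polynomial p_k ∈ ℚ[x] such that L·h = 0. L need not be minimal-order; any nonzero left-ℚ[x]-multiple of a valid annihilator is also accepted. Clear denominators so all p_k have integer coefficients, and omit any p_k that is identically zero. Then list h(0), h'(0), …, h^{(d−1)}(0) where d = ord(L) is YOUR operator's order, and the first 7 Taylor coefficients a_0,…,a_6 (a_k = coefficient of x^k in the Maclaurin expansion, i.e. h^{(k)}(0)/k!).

f: a_k = -3, -6, -12, -24, -48, -96, -192, …
g: a_k = 0, 16, 0, -256/3, 0, 4096/5, 0, …
h₀=f+g: left-lcm gives L₀, ord ≤ 3.
L = (-32 + 256·x + 1536·x^2)·Dx + (14 - 32·x - 160·x^2 + 1536·x^3)·Dx^2 + (-1 - 6·x - 96·x^3 + 256·x^4)·Dx^3  (order 3).
h: a_k = -3, 10, -12, -328/3, -48, 3616/5, -192, …
ICs: h(0) = -3, h′(0) = 10, h′′(0) = -24.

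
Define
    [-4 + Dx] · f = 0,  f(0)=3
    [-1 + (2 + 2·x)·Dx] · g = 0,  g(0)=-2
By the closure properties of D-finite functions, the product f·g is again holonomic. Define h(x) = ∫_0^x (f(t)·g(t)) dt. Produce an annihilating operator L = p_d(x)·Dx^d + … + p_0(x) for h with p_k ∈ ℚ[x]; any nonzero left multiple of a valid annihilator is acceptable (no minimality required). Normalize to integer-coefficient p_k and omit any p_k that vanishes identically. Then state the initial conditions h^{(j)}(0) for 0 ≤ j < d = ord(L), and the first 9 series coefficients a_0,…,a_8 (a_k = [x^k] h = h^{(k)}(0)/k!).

L = (-9 - 8·x)·Dx + (2 + 2·x)·Dx^2  (order 2).
h: a_k = 0, -6, -27/2, -79/4, -683/32, -5841/320, -49553/3840, -417727/53760, -1167969/286720, …
ICs: h(0) = 0, h′(0) = -6.

f: a_k = 3, 12, 24, 32, 32, 128/5, 256/15, 1024/105, 512/105, …
g: a_k = -2, -1, 1/4, -1/8, 5/64, -7/128, 21/512, -33/1024, 429/16384, …
Product ⇒ symmetric product L₀, ord ≤ 1.
h=∫h₀ ⇒ L = L₀·Dx.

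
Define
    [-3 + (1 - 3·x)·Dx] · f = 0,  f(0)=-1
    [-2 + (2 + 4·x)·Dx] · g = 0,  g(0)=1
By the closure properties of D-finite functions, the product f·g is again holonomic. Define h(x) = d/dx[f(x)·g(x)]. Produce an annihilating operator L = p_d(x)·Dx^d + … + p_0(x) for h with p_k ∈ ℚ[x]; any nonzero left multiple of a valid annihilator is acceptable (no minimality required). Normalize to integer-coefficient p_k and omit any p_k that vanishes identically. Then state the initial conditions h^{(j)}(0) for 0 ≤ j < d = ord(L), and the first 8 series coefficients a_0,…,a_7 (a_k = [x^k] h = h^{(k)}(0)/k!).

f: a_k = -1, -3, -9, -27, -81, -243, -729, -2187, …
g: a_k = 1, 1, -1/2, 1/2, -5/8, 7/8, -21/16, 33/16, …
Sym-product of L_f,L_g gives L₀ (≤ ord 1).
Differentiate: ansatz ord ≤ ord L₀ ⇒ L.
L = (23 + 72·x + 27·x^2) + (-4 + x + 27·x^2 + 18·x^3)·Dx  (order 1).
h: a_k = -4, -23, -105, -835/2, -1570, -45153/8, -158151/8, -1084035/16, …
ICs: h(0) = -4.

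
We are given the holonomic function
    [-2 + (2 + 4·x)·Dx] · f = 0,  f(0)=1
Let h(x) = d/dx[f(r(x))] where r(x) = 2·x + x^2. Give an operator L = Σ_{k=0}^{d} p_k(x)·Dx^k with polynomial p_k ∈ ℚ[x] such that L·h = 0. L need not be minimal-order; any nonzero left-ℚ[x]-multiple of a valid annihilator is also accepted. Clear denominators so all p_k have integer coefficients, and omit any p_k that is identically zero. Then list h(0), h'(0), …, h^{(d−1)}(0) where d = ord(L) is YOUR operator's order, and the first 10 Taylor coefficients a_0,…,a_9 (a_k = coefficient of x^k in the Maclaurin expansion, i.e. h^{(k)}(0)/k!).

f: a_k = 1, 1, -1/2, 1/2, -5/8, 7/8, -21/16, 33/16, -429/128, 715/128, …
Change of var in L_f (x↦r) gives L₀.
Derive L from L₀ (diff closure).
L = -1 + (-1 - 5·x - 6·x^2 - 2·x^3)·Dx  (order 1).
h: a_k = 2, -2, 6, -18, 55, -171, 539, -1717, 22059/4, -71315/4, …
ICs: h(0) = 2.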